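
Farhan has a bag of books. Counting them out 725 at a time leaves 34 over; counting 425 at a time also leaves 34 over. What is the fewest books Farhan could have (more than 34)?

12359

N − 34 must be a common multiple of 725 and 425.
725 = 5^2 × 29
425 = 5^2 × 17
LCM(725, 425) = 5^2 × 17 × 29 = 12325.
Smallest N > 34 is LCM + 34 = 12325 + 34 = 12359.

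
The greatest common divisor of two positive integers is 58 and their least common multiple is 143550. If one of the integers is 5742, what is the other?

1450

For two integers, gcd × lcm = product, so the other is (58 × 143550) / 5742 = 8325900 / 5742 = 1450.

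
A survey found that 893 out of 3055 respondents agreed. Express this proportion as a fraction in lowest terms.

893 = 19 × 47
3055 = 5 × 13 × 47
gcd(893, 3055) = 47.
Divide numerator and denominator by 47: 893/3055 = 19/65.

19/65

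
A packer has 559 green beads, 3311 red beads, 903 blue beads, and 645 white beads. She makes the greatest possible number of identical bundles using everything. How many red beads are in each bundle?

77

Number of bundles = gcd(559, 3311, 903, 645).
559 = 13 × 43
3311 = 7 × 11 × 43
903 = 3 × 7 × 43
645 = 3 × 5 × 43
gcd(559, 3311, 903, 645) = 43.
red beads per bundle = 3311 / 43 = 77.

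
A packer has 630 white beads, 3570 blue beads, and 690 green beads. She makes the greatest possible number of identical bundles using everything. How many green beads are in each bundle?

Number of bundles = gcd(630, 3570, 690).
630 = 2 × 3^2 × 5 × 7
3570 = 2 × 3 × 5 × 7 × 17
690 = 2 × 3 × 5 × 23
gcd(630, 3570, 690) = 2 × 3 × 5 = 30.
green beads per bundle = 690 / 30 = 23.

23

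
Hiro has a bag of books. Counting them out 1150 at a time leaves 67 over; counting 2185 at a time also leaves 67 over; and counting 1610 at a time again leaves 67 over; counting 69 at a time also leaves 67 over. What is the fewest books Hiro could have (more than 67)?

458917

N − 67 must be a common multiple of 1150, 2185, 1610, and 69.
1150 = 2 × 5^2 × 23
2185 = 5 × 19 × 23
1610 = 2 × 5 × 7 × 23
69 = 3 × 23
LCM(1150, 2185, 1610, 69) = 2 × 3 × 5^2 × 7 × 19 × 23 = 458850.
Smallest N > 67 is LCM + 67 = 458850 + 67 = 458917.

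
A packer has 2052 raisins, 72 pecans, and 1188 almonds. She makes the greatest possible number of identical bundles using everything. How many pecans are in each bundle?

2

Number of bundles = gcd(2052, 72, 1188).
2052 = 2^2 × 3^3 × 19
72 = 2^3 × 3^2
1188 = 2^2 × 3^3 × 11
gcd(2052, 72, 1188) = 2^2 × 3^2 = 36.
pecans per bundle = 72 / 36 = 2.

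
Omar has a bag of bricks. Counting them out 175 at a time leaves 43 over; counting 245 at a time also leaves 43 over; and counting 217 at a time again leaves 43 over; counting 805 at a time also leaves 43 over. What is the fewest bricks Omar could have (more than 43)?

N − 43 must be a common multiple of 175, 245, 217, and 805.
175 = 5^2 × 7
245 = 5 × 7^2
217 = 7 × 31
805 = 5 × 7 × 23
LCM(175, 245, 217, 805) = 5^2 × 7^2 × 23 × 31 = 873425.
Smallest N > 43 is LCM + 43 = 873425 + 43 = 873468.

873468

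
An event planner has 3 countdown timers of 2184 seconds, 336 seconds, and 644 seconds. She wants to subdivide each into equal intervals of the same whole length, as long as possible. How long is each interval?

28 seconds

The interval must divide each timer length; the longest such is the gcd.
2184 = 2^3 × 3 × 7 × 13
336 = 2^4 × 3 × 7
644 = 2^2 × 7 × 23
gcd(2184, 336, 644) = 2^2 × 7 = 28.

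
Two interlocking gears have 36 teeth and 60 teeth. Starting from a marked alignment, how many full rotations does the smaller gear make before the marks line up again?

All finish a whole number of cycles simultaneously at t = LCM of the periods.
36 = 2^2 × 3^2
60 = 2^2 × 3 × 5
LCM(36, 60) = 2^2 × 3^2 × 5 = 180.
Rotations for period 36: 180 / 36 = 5.

5 rotations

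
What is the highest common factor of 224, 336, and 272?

224 = 2^5 × 7
336 = 2^4 × 3 × 7
272 = 2^4 × 17
gcd(224, 336, 272) = 2^4 = 16.

16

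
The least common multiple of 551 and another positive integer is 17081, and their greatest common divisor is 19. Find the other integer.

589

gcd × lcm = product of the two integers, so the other integer is (19 × 17081) / 551 = 589.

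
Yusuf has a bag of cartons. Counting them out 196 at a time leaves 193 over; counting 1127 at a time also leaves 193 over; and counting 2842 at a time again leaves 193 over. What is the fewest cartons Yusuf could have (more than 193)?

N − 193 must be a common multiple of 196, 1127, and 2842.
196 = 2^2 × 7^2
1127 = 7^2 × 23
2842 = 2 × 7^2 × 29
LCM(196, 1127, 2842) = 2^2 × 7^2 × 23 × 29 = 130732.
Smallest N > 193 is LCM + 193 = 130732 + 193 = 130925.

130925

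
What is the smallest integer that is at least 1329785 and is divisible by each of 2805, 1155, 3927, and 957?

1708245

The integer must be a common multiple of 2805, 1155, 3927, and 957, so a multiple of their LCM.
2805 = 3 × 5 × 11 × 17
1155 = 3 × 5 × 7 × 11
3927 = 3 × 7 × 11 × 17
957 = 3 × 11 × 29
LCM(2805, 1155, 3927, 957) = 3 × 5 × 7 × 11 × 17 × 29 = 569415.
Smallest multiple of 569415 that is ≥ 1329785: ⌈1329785/569415⌉ × 569415 = 3 × 569415 = 1708245.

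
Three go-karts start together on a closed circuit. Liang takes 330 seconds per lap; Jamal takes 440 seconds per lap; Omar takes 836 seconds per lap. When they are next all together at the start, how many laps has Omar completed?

All finish a whole number of cycles simultaneously at t = LCM of the periods.
330 = 2 × 3 × 5 × 11
440 = 2^3 × 5 × 11
836 = 2^2 × 11 × 19
LCM(330, 440, 836) = 2^3 × 3 × 5 × 11 × 19 = 25080.
Laps for period 836: 25080 / 836 = 30.

30 laps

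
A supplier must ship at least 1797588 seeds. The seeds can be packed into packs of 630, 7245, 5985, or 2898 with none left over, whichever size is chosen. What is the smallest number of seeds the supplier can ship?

The number of seeds must be a common multiple of 630, 7245, 5985, and 2898, so a multiple of their LCM.
630 = 2 × 3^2 × 5 × 7
7245 = 3^2 × 5 × 7 × 23
5985 = 3^2 × 5 × 7 × 19
2898 = 2 × 3^2 × 7 × 23
LCM(630, 7245, 5985, 2898) = 2 × 3^2 × 5 × 7 × 19 × 23 = 275310.
Smallest multiple of 275310 that is ≥ 1797588: ⌈1797588/275310⌉ × 275310 = 7 × 275310 = 1927170.

1927170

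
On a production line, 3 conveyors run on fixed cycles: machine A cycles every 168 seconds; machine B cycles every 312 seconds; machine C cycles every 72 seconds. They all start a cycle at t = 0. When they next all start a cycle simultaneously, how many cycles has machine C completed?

All finish a whole number of cycles simultaneously at t = LCM of the periods.
168 = 2^3 × 3 × 7
312 = 2^3 × 3 × 13
72 = 2^3 × 3^2
LCM(168, 312, 72) = 2^3 × 3^2 × 7 × 13 = 6552.
Cycles for period 72: 6552 / 72 = 91.

91 cycles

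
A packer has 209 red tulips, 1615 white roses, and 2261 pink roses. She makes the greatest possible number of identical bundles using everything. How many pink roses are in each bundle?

119

Number of bundles = gcd(209, 1615, 2261).
209 = 11 × 19
1615 = 5 × 17 × 19
2261 = 7 × 17 × 19
gcd(209, 1615, 2261) = 19.
pink roses per bundle = 2261 / 19 = 119.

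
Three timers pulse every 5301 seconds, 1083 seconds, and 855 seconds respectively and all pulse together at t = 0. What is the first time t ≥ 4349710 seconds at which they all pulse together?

4532355 seconds

Joint pulses occur at multiples of LCM(5301, 1083, 855).
5301 = 3^2 × 19 × 31
1083 = 3 × 19^2
855 = 3^2 × 5 × 19
LCM(5301, 1083, 855) = 3^2 × 5 × 19^2 × 31 = 503595.
Smallest multiple of 503595 that is ≥ 4349710: ⌈4349710/503595⌉ × 503595 = 9 × 503595 = 4532355.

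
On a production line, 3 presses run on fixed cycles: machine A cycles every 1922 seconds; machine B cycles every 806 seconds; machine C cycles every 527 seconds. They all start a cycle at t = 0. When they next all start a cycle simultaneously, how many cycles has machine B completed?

527 cycles

The first common completion time is the LCM of the periods.
1922 = 2 × 31^2
806 = 2 × 13 × 31
527 = 17 × 31
LCM(1922, 806, 527) = 2 × 13 × 17 × 31^2 = 424762.
Cycles for period 806: 424762 / 806 = 527.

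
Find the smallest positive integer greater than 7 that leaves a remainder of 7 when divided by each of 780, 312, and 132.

17167

N − 7 must be a common multiple of 780, 312, and 132.
780 = 2^2 × 3 × 5 × 13
312 = 2^3 × 3 × 13
132 = 2^2 × 3 × 11
LCM(780, 312, 132) = 2^3 × 3 × 5 × 11 × 13 = 17160.
Smallest N > 7 is LCM + 7 = 17160 + 7 = 17167.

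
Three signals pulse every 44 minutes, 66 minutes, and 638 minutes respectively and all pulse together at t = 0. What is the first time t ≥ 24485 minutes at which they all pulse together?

Joint pulses occur at multiples of LCM(44, 66, 638).
44 = 2^2 × 11
66 = 2 × 3 × 11
638 = 2 × 11 × 29
LCM(44, 66, 638) = 2^2 × 3 × 11 × 29 = 3828.
Smallest multiple of 3828 that is ≥ 24485: ⌈24485/3828⌉ × 3828 = 7 × 3828 = 26796.

26796 minutes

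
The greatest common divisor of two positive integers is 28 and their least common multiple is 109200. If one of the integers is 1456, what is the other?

2100

For two integers, gcd × lcm = product, so the other is (28 × 109200) / 1456 = 3057600 / 1456 = 2100.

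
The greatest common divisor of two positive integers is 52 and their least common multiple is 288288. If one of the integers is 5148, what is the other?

2912

For two integers, gcd × lcm = product, so the other is (52 × 288288) / 5148 = 14990976 / 5148 = 2912.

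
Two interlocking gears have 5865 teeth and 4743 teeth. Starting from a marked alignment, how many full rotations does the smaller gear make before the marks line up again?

The first common completion time is the LCM of the periods.
5865 = 3 × 5 × 17 × 23
4743 = 3^2 × 17 × 31
LCM(5865, 4743) = 3^2 × 5 × 17 × 23 × 31 = 545445.
Rotations for period 4743: 545445 / 4743 = 115.

115 rotations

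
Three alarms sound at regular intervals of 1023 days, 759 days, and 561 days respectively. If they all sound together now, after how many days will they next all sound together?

The first simultaneous occurrence is after LCM of the individual periods.
1023 = 3 × 11 × 31
759 = 3 × 11 × 23
561 = 3 × 11 × 17
LCM(1023, 759, 561) = 3 × 11 × 17 × 23 × 31 = 399993.

399993 days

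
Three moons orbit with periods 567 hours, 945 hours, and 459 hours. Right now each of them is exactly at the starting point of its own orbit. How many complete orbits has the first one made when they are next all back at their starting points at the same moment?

85 orbits

The first common completion time is the LCM of the periods.
567 = 3^4 × 7
945 = 3^3 × 5 × 7
459 = 3^3 × 17
LCM(567, 945, 459) = 3^4 × 5 × 7 × 17 = 48195.
Orbits for period 567: 48195 / 567 = 85.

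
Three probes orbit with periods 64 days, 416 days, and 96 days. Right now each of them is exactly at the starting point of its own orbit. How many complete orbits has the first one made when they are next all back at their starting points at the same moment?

39 orbits

They are all back at their starting positions together after one LCM of the periods.
64 = 2^6
416 = 2^5 × 13
96 = 2^5 × 3
LCM(64, 416, 96) = 2^6 × 3 × 13 = 2496.
Orbits for period 64: 2496 / 64 = 39.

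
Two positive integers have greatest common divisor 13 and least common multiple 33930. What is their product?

For any two positive integers, gcd × lcm = product = 13 × 33930 = 441090.

441090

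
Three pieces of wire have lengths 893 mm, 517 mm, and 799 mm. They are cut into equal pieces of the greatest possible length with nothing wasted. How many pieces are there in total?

47

Piece length = gcd(893, 517, 799).
893 = 19 × 47
517 = 11 × 47
799 = 17 × 47
gcd(893, 517, 799) = 47.
Total pieces = 893/47 + 517/47 + 799/47 = 19 + 11 + 17 = 47.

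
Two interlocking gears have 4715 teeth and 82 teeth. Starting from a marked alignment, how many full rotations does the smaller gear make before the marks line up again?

All finish a whole number of cycles simultaneously at t = LCM of the periods.
4715 = 5 × 23 × 41
82 = 2 × 41
LCM(4715, 82) = 2 × 5 × 23 × 41 = 9430.
Rotations for period 82: 9430 / 82 = 115.

115 rotations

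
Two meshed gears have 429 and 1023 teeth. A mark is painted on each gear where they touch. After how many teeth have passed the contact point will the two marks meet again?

The first simultaneous occurrence is after LCM of the individual periods.
429 = 3 × 11 × 13
1023 = 3 × 11 × 31
LCM(429, 1023) = 3 × 11 × 13 × 31 = 13299.

13299 teeth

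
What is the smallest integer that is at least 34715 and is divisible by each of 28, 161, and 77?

35420

The integer must be a common multiple of 28, 161, and 77, so a multiple of their LCM.
28 = 2^2 × 7
161 = 7 × 23
77 = 7 × 11
LCM(28, 161, 77) = 2^2 × 7 × 11 × 23 = 7084.
Smallest multiple of 7084 that is ≥ 34715: ⌈34715/7084⌉ × 7084 = 5 × 7084 = 35420.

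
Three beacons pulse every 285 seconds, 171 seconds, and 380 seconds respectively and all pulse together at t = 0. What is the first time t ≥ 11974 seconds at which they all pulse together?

13680 seconds

Joint pulses occur at multiples of LCM(285, 171, 380).
285 = 3 × 5 × 19
171 = 3^2 × 19
380 = 2^2 × 5 × 19
LCM(285, 171, 380) = 2^2 × 3^2 × 5 × 19 = 3420.
Smallest multiple of 3420 that is ≥ 11974: ⌈11974/3420⌉ × 3420 = 4 × 3420 = 13680.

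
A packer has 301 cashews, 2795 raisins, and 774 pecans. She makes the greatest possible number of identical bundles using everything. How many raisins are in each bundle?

Number of bundles = gcd(301, 2795, 774).
301 = 7 × 43
2795 = 5 × 13 × 43
774 = 2 × 3^2 × 43
gcd(301, 2795, 774) = 43.
raisins per bundle = 2795 / 43 = 65.

65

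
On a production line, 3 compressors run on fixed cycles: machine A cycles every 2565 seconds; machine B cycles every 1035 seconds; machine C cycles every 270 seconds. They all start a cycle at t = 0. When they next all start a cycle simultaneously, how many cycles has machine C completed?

437 cycles

All finish a whole number of cycles simultaneously at t = LCM of the periods.
2565 = 3^3 × 5 × 19
1035 = 3^2 × 5 × 23
270 = 2 × 3^3 × 5
LCM(2565, 1035, 270) = 2 × 3^3 × 5 × 19 × 23 = 117990.
Cycles for period 270: 117990 / 270 = 437.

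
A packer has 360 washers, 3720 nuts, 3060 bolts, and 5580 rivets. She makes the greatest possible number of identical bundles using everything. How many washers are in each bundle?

6

Number of bundles = gcd(360, 3720, 3060, 5580).
360 = 2^3 × 3^2 × 5
3720 = 2^3 × 3 × 5 × 31
3060 = 2^2 × 3^2 × 5 × 17
5580 = 2^2 × 3^2 × 5 × 31
gcd(360, 3720, 3060, 5580) = 2^2 × 3 × 5 = 60.
washers per bundle = 360 / 60 = 6.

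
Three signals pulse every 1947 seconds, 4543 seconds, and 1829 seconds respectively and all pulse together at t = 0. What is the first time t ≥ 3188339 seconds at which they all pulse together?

3379992 seconds

Joint pulses occur at multiples of LCM(1947, 4543, 1829).
1947 = 3 × 11 × 59
4543 = 7 × 11 × 59
1829 = 31 × 59
LCM(1947, 4543, 1829) = 3 × 7 × 11 × 31 × 59 = 422499.
Smallest multiple of 422499 that is ≥ 3188339: ⌈3188339/422499⌉ × 422499 = 8 × 422499 = 3379992.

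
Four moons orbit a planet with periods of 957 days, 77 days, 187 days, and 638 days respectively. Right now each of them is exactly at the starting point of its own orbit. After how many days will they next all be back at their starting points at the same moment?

We need the least common multiple of the intervals.
957 = 3 × 11 × 29
77 = 7 × 11
187 = 11 × 17
638 = 2 × 11 × 29
LCM(957, 77, 187, 638) = 2 × 3 × 7 × 11 × 17 × 29 = 227766.

227766 days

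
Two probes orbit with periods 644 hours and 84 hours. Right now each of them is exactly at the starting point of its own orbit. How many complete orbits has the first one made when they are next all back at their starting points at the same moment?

3 orbits

All finish a whole number of cycles simultaneously at t = LCM of the periods.
644 = 2^2 × 7 × 23
84 = 2^2 × 3 × 7
LCM(644, 84) = 2^2 × 3 × 7 × 23 = 1932.
Orbits for period 644: 1932 / 644 = 3.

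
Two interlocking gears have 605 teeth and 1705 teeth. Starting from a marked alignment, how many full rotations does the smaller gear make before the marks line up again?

31 rotations

The first common completion time is the LCM of the periods.
605 = 5 × 11^2
1705 = 5 × 11 × 31
LCM(605, 1705) = 5 × 11^2 × 31 = 18755.
Rotations for period 605: 18755 / 605 = 31.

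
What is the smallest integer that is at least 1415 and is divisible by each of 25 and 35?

The integer must be a common multiple of 25 and 35, so a multiple of their LCM.
25 = 5^2
35 = 5 × 7
LCM(25, 35) = 5^2 × 7 = 175.
Smallest multiple of 175 that is ≥ 1415: ⌈1415/175⌉ × 175 = 9 × 175 = 1575.

1575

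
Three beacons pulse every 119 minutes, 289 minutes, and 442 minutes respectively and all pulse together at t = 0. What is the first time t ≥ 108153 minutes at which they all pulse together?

157794 minutes

Joint pulses occur at multiples of LCM(119, 289, 442).
119 = 7 × 17
289 = 17^2
442 = 2 × 13 × 17
LCM(119, 289, 442) = 2 × 7 × 13 × 17^2 = 52598.
Smallest multiple of 52598 that is ≥ 108153: ⌈108153/52598⌉ × 52598 = 3 × 52598 = 157794.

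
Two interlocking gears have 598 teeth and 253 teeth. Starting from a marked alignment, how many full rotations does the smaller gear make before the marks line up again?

26 rotations

They are all back at their starting positions together after one LCM of the periods.
598 = 2 × 13 × 23
253 = 11 × 23
LCM(598, 253) = 2 × 11 × 13 × 23 = 6578.
Rotations for period 253: 6578 / 253 = 26.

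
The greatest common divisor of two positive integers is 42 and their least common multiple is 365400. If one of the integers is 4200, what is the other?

For two integers, gcd × lcm = product, so the other is (42 × 365400) / 4200 = 15346800 / 4200 = 3654.

3654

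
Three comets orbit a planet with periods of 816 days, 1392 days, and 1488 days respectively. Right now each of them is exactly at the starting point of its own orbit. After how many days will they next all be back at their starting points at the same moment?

733584 days

We need the least common multiple of the intervals.
816 = 2^4 × 3 × 17
1392 = 2^4 × 3 × 29
1488 = 2^4 × 3 × 31
LCM(816, 1392, 1488) = 2^4 × 3 × 17 × 29 × 31 = 733584.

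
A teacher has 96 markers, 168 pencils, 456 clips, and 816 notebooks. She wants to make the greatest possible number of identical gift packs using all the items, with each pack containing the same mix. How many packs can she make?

The pack count must divide each quantity, so the greatest is gcd(96, 168, 456, 816).
96 = 2^5 × 3
168 = 2^3 × 3 × 7
456 = 2^3 × 3 × 19
816 = 2^4 × 3 × 17
gcd(96, 168, 456, 816) = 2^3 × 3 = 24.

24 packs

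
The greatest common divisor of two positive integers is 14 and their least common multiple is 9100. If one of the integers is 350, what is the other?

For two integers, gcd × lcm = product, so the other is (14 × 9100) / 350 = 127400 / 350 = 364.

364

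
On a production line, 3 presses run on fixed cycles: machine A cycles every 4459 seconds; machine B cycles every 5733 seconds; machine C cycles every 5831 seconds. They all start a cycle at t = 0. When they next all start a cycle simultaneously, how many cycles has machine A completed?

The first common completion time is the LCM of the periods.
4459 = 7^3 × 13
5733 = 3^2 × 7^2 × 13
5831 = 7^3 × 17
LCM(4459, 5733, 5831) = 3^2 × 7^3 × 13 × 17 = 682227.
Cycles for period 4459: 682227 / 4459 = 153.

153 cycles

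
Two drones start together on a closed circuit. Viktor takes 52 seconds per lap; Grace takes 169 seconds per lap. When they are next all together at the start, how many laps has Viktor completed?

13 laps

The first common completion time is the LCM of the periods.
52 = 2^2 × 13
169 = 13^2
LCM(52, 169) = 2^2 × 13^2 = 676.
Laps for period 52: 676 / 52 = 13.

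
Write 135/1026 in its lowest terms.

5/38

135 = 3^3 × 5
1026 = 2 × 3^3 × 19
gcd(135, 1026) = 3^3 = 27.
Divide numerator and denominator by 27: 135/1026 = 5/38.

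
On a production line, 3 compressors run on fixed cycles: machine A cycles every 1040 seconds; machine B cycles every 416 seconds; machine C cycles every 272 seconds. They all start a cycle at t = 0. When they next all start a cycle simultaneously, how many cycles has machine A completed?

The first common completion time is the LCM of the periods.
1040 = 2^4 × 5 × 13
416 = 2^5 × 13
272 = 2^4 × 17
LCM(1040, 416, 272) = 2^5 × 5 × 13 × 17 = 35360.
Cycles for period 1040: 35360 / 1040 = 34.

34 cycles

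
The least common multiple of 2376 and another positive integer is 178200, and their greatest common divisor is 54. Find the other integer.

4050

gcd × lcm = product of the two integers, so the other integer is (54 × 178200) / 2376 = 4050.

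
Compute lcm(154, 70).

770

154 = 2 × 7 × 11
70 = 2 × 5 × 7
LCM(154, 70) = 2 × 5 × 7 × 11 = 770.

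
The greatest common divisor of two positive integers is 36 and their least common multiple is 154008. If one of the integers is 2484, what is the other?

2232

For two integers, gcd × lcm = product, so the other is (36 × 154008) / 2484 = 5544288 / 2484 = 2232.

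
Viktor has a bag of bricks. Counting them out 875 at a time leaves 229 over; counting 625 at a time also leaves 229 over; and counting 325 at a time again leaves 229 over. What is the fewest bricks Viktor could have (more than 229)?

N − 229 must be a common multiple of 875, 625, and 325.
875 = 5^3 × 7
625 = 5^4
325 = 5^2 × 13
LCM(875, 625, 325) = 5^4 × 7 × 13 = 56875.
Smallest N > 229 is LCM + 229 = 56875 + 229 = 57104.

57104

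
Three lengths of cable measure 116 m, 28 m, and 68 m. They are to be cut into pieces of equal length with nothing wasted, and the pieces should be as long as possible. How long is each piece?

The greatest length dividing all of 116, 28, and 68 is their gcd.
116 = 2^2 × 29
28 = 2^2 × 7
68 = 2^2 × 17
gcd(116, 28, 68) = 2^2 = 4.

4 m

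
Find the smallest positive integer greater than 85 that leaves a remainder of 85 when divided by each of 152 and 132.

N − 85 must be a common multiple of 152 and 132.
152 = 2^3 × 19
132 = 2^2 × 3 × 11
LCM(152, 132) = 2^3 × 3 × 11 × 19 = 5016.
Smallest N > 85 is LCM + 85 = 5016 + 85 = 5101.

5101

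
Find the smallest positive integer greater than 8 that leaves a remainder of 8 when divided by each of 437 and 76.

1756

N − 8 must be a common multiple of 437 and 76.
437 = 19 × 23
76 = 2^2 × 19
LCM(437, 76) = 2^2 × 19 × 23 = 1748.
Smallest N > 8 is LCM + 8 = 1748 + 8 = 1756.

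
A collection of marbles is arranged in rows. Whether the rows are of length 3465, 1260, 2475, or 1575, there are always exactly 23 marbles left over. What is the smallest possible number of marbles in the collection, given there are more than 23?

69323

N − 23 must be a common multiple of 3465, 1260, 2475, and 1575.
3465 = 3^2 × 5 × 7 × 11
1260 = 2^2 × 3^2 × 5 × 7
2475 = 3^2 × 5^2 × 11
1575 = 3^2 × 5^2 × 7
LCM(3465, 1260, 2475, 1575) = 2^2 × 3^2 × 5^2 × 7 × 11 = 69300.
Smallest N > 23 is LCM + 23 = 69300 + 23 = 69323.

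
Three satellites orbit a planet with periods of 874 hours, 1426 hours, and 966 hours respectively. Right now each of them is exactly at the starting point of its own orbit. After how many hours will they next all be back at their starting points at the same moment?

568974 hours

They coincide at every common multiple of the periods; the first is the LCM.
874 = 2 × 19 × 23
1426 = 2 × 23 × 31
966 = 2 × 3 × 7 × 23
LCM(874, 1426, 966) = 2 × 3 × 7 × 19 × 23 × 31 = 568974.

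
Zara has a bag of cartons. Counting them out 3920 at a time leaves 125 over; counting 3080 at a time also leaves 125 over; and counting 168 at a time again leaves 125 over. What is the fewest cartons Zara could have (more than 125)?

N − 125 must be a common multiple of 3920, 3080, and 168.
3920 = 2^4 × 5 × 7^2
3080 = 2^3 × 5 × 7 × 11
168 = 2^3 × 3 × 7
LCM(3920, 3080, 168) = 2^4 × 3 × 5 × 7^2 × 11 = 129360.
Smallest N > 125 is LCM + 125 = 129360 + 125 = 129485.

129485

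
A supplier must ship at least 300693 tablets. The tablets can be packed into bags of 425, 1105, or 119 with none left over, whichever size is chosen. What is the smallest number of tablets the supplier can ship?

309400

The number of tablets must be a common multiple of 425, 1105, and 119, so a multiple of their LCM.
425 = 5^2 × 17
1105 = 5 × 13 × 17
119 = 7 × 17
LCM(425, 1105, 119) = 5^2 × 7 × 13 × 17 = 38675.
Smallest multiple of 38675 that is ≥ 300693: ⌈300693/38675⌉ × 38675 = 8 × 38675 = 309400.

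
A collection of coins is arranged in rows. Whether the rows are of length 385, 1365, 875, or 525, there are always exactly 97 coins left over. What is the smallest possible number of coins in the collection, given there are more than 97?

375472

N − 97 must be a common multiple of 385, 1365, 875, and 525.
385 = 5 × 7 × 11
1365 = 3 × 5 × 7 × 13
875 = 5^3 × 7
525 = 3 × 5^2 × 7
LCM(385, 1365, 875, 525) = 3 × 5^3 × 7 × 11 × 13 = 375375.
Smallest N > 97 is LCM + 97 = 375375 + 97 = 375472.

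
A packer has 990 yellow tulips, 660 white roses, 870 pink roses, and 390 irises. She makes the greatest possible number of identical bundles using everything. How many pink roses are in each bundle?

Number of bundles = gcd(990, 660, 870, 390).
990 = 2 × 3^2 × 5 × 11
660 = 2^2 × 3 × 5 × 11
870 = 2 × 3 × 5 × 29
390 = 2 × 3 × 5 × 13
gcd(990, 660, 870, 390) = 2 × 3 × 5 = 30.
pink roses per bundle = 870 / 30 = 29.

29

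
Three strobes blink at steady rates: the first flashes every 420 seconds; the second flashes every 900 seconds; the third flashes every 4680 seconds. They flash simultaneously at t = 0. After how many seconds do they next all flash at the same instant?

163800 seconds

They coincide at every common multiple of the periods; the first is the LCM.
420 = 2^2 × 3 × 5 × 7
900 = 2^2 × 3^2 × 5^2
4680 = 2^3 × 3^2 × 5 × 13
LCM(420, 900, 4680) = 2^3 × 3^2 × 5^2 × 7 × 13 = 163800.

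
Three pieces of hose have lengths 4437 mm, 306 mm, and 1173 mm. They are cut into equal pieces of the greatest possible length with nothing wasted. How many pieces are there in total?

116

Piece length = gcd(4437, 306, 1173).
4437 = 3^2 × 17 × 29
306 = 2 × 3^2 × 17
1173 = 3 × 17 × 23
gcd(4437, 306, 1173) = 3 × 17 = 51.
Total pieces = 4437/51 + 306/51 + 1173/51 = 87 + 6 + 23 = 116.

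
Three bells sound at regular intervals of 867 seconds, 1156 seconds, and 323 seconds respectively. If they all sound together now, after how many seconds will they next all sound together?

65892 seconds

The first simultaneous occurrence is after LCM of the individual periods.
867 = 3 × 17^2
1156 = 2^2 × 17^2
323 = 17 × 19
LCM(867, 1156, 323) = 2^2 × 3 × 17^2 × 19 = 65892.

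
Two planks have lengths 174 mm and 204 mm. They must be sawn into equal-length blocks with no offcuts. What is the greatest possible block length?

This is the greatest common divisor of 174 and 204.
174 = 2 × 3 × 29
204 = 2^2 × 3 × 17
gcd(174, 204) = 2 × 3 = 6.

6 mm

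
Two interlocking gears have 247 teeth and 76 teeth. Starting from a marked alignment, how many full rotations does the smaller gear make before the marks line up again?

13 rotations

The first common completion time is the LCM of the periods.
247 = 13 × 19
76 = 2^2 × 19
LCM(247, 76) = 2^2 × 13 × 19 = 988.
Rotations for period 76: 988 / 76 = 13.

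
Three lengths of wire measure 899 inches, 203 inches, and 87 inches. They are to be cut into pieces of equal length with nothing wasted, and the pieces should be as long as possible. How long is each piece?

29 inches

Each piece length must divide every original length, so the longest possible is gcd(899, 203, 87).
899 = 29 × 31
203 = 7 × 29
87 = 3 × 29
gcd(899, 203, 87) = 29.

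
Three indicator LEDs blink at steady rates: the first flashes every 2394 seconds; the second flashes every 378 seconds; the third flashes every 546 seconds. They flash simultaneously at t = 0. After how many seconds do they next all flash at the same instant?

93366 seconds

The first simultaneous occurrence is after LCM of the individual periods.
2394 = 2 × 3^2 × 7 × 19
378 = 2 × 3^3 × 7
546 = 2 × 3 × 7 × 13
LCM(2394, 378, 546) = 2 × 3^3 × 7 × 13 × 19 = 93366.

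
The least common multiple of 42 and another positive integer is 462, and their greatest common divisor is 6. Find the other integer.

gcd × lcm = product of the two integers, so the other integer is (6 × 462) / 42 = 66.

66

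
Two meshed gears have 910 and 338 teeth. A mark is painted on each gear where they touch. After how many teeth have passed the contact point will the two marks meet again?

11830 teeth

We need the least common multiple of the intervals.
910 = 2 × 5 × 7 × 13
338 = 2 × 13^2
LCM(910, 338) = 2 × 5 × 7 × 13^2 = 11830.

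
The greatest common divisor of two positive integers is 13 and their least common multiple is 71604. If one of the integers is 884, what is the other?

1053

For two integers, gcd × lcm = product, so the other is (13 × 71604) / 884 = 930852 / 884 = 1053.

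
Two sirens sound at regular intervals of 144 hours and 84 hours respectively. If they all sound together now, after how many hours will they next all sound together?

We need the least common multiple of the intervals.
144 = 2^4 × 3^2
84 = 2^2 × 3 × 7
LCM(144, 84) = 2^4 × 3^2 × 7 = 1008.

1008 hours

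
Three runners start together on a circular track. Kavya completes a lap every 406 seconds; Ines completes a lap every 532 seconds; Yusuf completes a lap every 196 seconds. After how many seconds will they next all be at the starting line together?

The first simultaneous occurrence is after LCM of the individual periods.
406 = 2 × 7 × 29
532 = 2^2 × 7 × 19
196 = 2^2 × 7^2
LCM(406, 532, 196) = 2^2 × 7^2 × 19 × 29 = 107996.

107996 seconds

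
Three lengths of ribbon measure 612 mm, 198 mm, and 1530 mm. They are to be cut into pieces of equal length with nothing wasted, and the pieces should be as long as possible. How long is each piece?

Each piece length must divide every original length, so the longest possible is gcd(612, 198, 1530).
612 = 2^2 × 3^2 × 17
198 = 2 × 3^2 × 11
1530 = 2 × 3^2 × 5 × 17
gcd(612, 198, 1530) = 2 × 3^2 = 18.

18 mm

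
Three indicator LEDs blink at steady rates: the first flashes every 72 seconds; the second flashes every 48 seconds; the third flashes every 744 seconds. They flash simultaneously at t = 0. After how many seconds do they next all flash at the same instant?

4464 seconds

They coincide at every common multiple of the periods; the first is the LCM.
72 = 2^3 × 3^2
48 = 2^4 × 3
744 = 2^3 × 3 × 31
LCM(72, 48, 744) = 2^4 × 3^2 × 31 = 4464.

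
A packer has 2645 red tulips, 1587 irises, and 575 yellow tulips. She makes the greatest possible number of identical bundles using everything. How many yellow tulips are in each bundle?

Number of bundles = gcd(2645, 1587, 575).
2645 = 5 × 23^2
1587 = 3 × 23^2
575 = 5^2 × 23
gcd(2645, 1587, 575) = 23.
yellow tulips per bundle = 575 / 23 = 25.

25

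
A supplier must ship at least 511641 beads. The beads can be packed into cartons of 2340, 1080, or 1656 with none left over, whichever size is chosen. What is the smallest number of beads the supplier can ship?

645840

The number of beads must be a common multiple of 2340, 1080, and 1656, so a multiple of their LCM.
2340 = 2^2 × 3^2 × 5 × 13
1080 = 2^3 × 3^3 × 5
1656 = 2^3 × 3^2 × 23
LCM(2340, 1080, 1656) = 2^3 × 3^3 × 5 × 13 × 23 = 322920.
Smallest multiple of 322920 that is ≥ 511641: ⌈511641/322920⌉ × 322920 = 2 × 322920 = 645840.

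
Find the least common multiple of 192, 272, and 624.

42432

192 = 2^6 × 3
272 = 2^4 × 17
624 = 2^4 × 3 × 13
LCM(192, 272, 624) = 2^6 × 3 × 13 × 17 = 42432.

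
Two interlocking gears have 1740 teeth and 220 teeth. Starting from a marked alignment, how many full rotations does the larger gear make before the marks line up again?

11 rotations

The first common completion time is the LCM of the periods.
1740 = 2^2 × 3 × 5 × 29
220 = 2^2 × 5 × 11
LCM(1740, 220) = 2^2 × 3 × 5 × 11 × 29 = 19140.
Rotations for period 1740: 19140 / 1740 = 11.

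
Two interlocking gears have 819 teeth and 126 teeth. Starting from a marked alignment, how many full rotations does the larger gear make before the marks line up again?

All finish a whole number of cycles simultaneously at t = LCM of the periods.
819 = 3^2 × 7 × 13
126 = 2 × 3^2 × 7
LCM(819, 126) = 2 × 3^2 × 7 × 13 = 1638.
Rotations for period 819: 1638 / 819 = 2.

2 rotations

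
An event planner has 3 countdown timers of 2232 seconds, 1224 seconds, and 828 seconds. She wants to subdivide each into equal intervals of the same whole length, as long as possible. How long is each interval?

The interval must divide each timer length; the longest such is the gcd.
2232 = 2^3 × 3^2 × 31
1224 = 2^3 × 3^2 × 17
828 = 2^2 × 3^2 × 23
gcd(2232, 1224, 828) = 2^2 × 3^2 = 36.

36 seconds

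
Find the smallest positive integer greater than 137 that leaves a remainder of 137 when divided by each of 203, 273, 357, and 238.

N − 137 must be a common multiple of 203, 273, 357, and 238.
203 = 7 × 29
273 = 3 × 7 × 13
357 = 3 × 7 × 17
238 = 2 × 7 × 17
LCM(203, 273, 357, 238) = 2 × 3 × 7 × 13 × 17 × 29 = 269178.
Smallest N > 137 is LCM + 137 = 269178 + 137 = 269315.

269315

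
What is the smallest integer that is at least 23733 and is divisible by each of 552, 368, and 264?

24288

The integer must be a common multiple of 552, 368, and 264, so a multiple of their LCM.
552 = 2^3 × 3 × 23
368 = 2^4 × 23
264 = 2^3 × 3 × 11
LCM(552, 368, 264) = 2^4 × 3 × 11 × 23 = 12144.
Smallest multiple of 12144 that is ≥ 23733: ⌈23733/12144⌉ × 12144 = 2 × 12144 = 24288.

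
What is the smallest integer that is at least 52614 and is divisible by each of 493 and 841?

The integer must be a common multiple of 493 and 841, so a multiple of their LCM.
493 = 17 × 29
841 = 29^2
LCM(493, 841) = 17 × 29^2 = 14297.
Smallest multiple of 14297 that is ≥ 52614: ⌈52614/14297⌉ × 14297 = 4 × 14297 = 57188.

57188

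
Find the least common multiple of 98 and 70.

490

98 = 2 × 7^2
70 = 2 × 5 × 7
LCM(98, 70) = 2 × 5 × 7^2 = 490.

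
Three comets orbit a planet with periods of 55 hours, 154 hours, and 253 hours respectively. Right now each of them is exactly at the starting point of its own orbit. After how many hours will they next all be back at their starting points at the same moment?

They coincide at every common multiple of the periods; the first is the LCM.
55 = 5 × 11
154 = 2 × 7 × 11
253 = 11 × 23
LCM(55, 154, 253) = 2 × 5 × 7 × 11 × 23 = 17710.

17710 hours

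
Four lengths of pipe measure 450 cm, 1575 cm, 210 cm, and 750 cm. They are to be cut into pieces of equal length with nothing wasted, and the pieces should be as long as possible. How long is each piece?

Each piece length must divide every original length, so the longest possible is gcd(450, 1575, 210, 750).
450 = 2 × 3^2 × 5^2
1575 = 3^2 × 5^2 × 7
210 = 2 × 3 × 5 × 7
750 = 2 × 3 × 5^3
gcd(450, 1575, 210, 750) = 3 × 5 = 15.

15 cm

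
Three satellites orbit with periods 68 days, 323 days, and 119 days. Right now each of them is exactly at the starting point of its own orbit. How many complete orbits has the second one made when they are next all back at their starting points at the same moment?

All finish a whole number of cycles simultaneously at t = LCM of the periods.
68 = 2^2 × 17
323 = 17 × 19
119 = 7 × 17
LCM(68, 323, 119) = 2^2 × 7 × 17 × 19 = 9044.
Orbits for period 323: 9044 / 323 = 28.

28 orbits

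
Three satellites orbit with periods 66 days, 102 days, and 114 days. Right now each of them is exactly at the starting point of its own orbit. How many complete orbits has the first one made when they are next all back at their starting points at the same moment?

323 orbits

They are all back at their starting positions together after one LCM of the periods.
66 = 2 × 3 × 11
102 = 2 × 3 × 17
114 = 2 × 3 × 19
LCM(66, 102, 114) = 2 × 3 × 11 × 17 × 19 = 21318.
Orbits for period 66: 21318 / 66 = 323.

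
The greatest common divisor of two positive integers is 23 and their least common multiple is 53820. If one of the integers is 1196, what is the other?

For two integers, gcd × lcm = product, so the other is (23 × 53820) / 1196 = 1237860 / 1196 = 1035.

1035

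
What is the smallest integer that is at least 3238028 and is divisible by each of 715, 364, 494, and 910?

3423420

The integer must be a common multiple of 715, 364, 494, and 910, so a multiple of their LCM.
715 = 5 × 11 × 13
364 = 2^2 × 7 × 13
494 = 2 × 13 × 19
910 = 2 × 5 × 7 × 13
LCM(715, 364, 494, 910) = 2^2 × 5 × 7 × 11 × 13 × 19 = 380380.
Smallest multiple of 380380 that is ≥ 3238028: ⌈3238028/380380⌉ × 380380 = 9 × 380380 = 3423420.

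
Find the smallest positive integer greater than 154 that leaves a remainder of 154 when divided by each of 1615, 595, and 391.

N − 154 must be a common multiple of 1615, 595, and 391.
1615 = 5 × 17 × 19
595 = 5 × 7 × 17
391 = 17 × 23
LCM(1615, 595, 391) = 5 × 7 × 17 × 19 × 23 = 260015.
Smallest N > 154 is LCM + 154 = 260015 + 154 = 260169.

260169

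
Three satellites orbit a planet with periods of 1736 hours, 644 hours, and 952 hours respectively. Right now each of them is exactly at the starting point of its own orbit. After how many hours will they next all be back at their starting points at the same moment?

678776 hours

They coincide at every common multiple of the periods; the first is the LCM.
1736 = 2^3 × 7 × 31
644 = 2^2 × 7 × 23
952 = 2^3 × 7 × 17
LCM(1736, 644, 952) = 2^3 × 7 × 17 × 23 × 31 = 678776.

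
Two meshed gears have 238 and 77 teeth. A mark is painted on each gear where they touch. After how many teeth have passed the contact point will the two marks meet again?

They coincide at every common multiple of the periods; the first is the LCM.
238 = 2 × 7 × 17
77 = 7 × 11
LCM(238, 77) = 2 × 7 × 11 × 17 = 2618.

2618 teeth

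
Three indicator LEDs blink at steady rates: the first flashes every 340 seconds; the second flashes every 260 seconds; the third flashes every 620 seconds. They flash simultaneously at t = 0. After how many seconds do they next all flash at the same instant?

They coincide at every common multiple of the periods; the first is the LCM.
340 = 2^2 × 5 × 17
260 = 2^2 × 5 × 13
620 = 2^2 × 5 × 31
LCM(340, 260, 620) = 2^2 × 5 × 13 × 17 × 31 = 137020.

137020 seconds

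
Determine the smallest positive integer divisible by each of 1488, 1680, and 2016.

1488 = 2^4 × 3 × 31
1680 = 2^4 × 3 × 5 × 7
2016 = 2^5 × 3^2 × 7
LCM(1488, 1680, 2016) = 2^5 × 3^2 × 5 × 7 × 31 = 312480.

312480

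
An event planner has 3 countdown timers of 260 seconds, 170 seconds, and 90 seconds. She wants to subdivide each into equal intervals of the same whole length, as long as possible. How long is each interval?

The interval must divide each timer length; the longest such is the gcd.
260 = 2^2 × 5 × 13
170 = 2 × 5 × 17
90 = 2 × 3^2 × 5
gcd(260, 170, 90) = 2 × 5 = 10.

10 seconds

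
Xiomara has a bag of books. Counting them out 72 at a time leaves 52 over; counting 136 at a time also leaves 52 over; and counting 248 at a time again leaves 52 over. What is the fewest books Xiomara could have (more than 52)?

N − 52 must be a common multiple of 72, 136, and 248.
72 = 2^3 × 3^2
136 = 2^3 × 17
248 = 2^3 × 31
LCM(72, 136, 248) = 2^3 × 3^2 × 17 × 31 = 37944.
Smallest N > 52 is LCM + 52 = 37944 + 52 = 37996.

37996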